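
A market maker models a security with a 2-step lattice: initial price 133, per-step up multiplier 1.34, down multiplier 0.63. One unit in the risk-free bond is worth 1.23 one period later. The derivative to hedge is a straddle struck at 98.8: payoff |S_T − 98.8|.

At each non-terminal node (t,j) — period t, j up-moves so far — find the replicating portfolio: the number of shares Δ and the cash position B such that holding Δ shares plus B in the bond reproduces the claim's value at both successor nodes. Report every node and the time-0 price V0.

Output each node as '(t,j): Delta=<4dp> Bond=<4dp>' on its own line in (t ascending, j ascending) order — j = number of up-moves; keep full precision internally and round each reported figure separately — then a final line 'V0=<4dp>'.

(0,0): Delta=0.8772 Bond=-47.5192
(1,0): Delta=-0.5469 Bond=60.8782
(1,1): Delta=1.0000 Bond=-80.3252
V0=69.1550

Risk-neutral probability p* = (R−d)/(u−d) = (1.23−0.63)/(1.34−0.63) = 0.8451.
Terminal values V(2,·): V(2,0)=46.0123, V(2,1)=13.4786, V(2,2)=140.0148
Node (1,0) S=83.7900: V=(p*·13.4786+(1−p*)·46.0123)/1.23=15.0561; Δ=(13.4786−46.0123)/(112.2786−52.7877)=-0.5469; B=V−Δ·S=60.8782
Node (1,1) S=178.2200: V=(p*·140.0148+(1−p*)·13.4786)/1.23=97.8948; Δ=(140.0148−13.4786)/(238.8148−112.2786)=1.0000; B=V−Δ·S=-80.3252
Node (0,0) S=133.0000: V=(p*·97.8948+(1−p*)·15.0561)/1.23=69.1550; Δ=(97.8948−15.0561)/(178.2200−83.7900)=0.8772; B=V−Δ·S=-47.5192
The time-0 hedge costs 69.1550, which is the no-arbitrage price.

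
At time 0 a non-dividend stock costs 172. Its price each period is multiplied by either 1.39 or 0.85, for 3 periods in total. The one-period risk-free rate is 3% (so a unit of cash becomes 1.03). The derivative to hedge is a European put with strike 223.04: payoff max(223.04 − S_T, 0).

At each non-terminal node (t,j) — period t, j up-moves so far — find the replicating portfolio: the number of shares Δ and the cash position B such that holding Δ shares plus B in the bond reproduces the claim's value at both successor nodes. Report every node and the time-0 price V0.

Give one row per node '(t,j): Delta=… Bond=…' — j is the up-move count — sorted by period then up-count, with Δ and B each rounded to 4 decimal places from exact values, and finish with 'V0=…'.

(0,0): Delta=-0.5296 Bond=143.3836
(1,0): Delta=-0.7564 Bond=180.8427
(1,1): Delta=-0.2522 Bond=81.3699
(2,0): Delta=-1.0000 Bond=216.5437
(2,1): Delta=-0.4584 Bond=125.7165
(2,2): Delta=0.0000 Bond=0.0000
V0=52.2966

Under the risk-neutral measure, an up-move has probability p* = (R−d)/(u−d) = 0.3333 and values discount at R = 1.03.
Payoff layer (t=3): V(3,0)=117.4105, V(3,1)=50.3047, V(3,2)=0.0000, V(3,3)=0.0000
  t=2,j=0: stock 124.2700 → up 172.7353 (V=50.3047), down 105.6295 (V=117.4105). Price 92.2737; hedge Δ=-1.0000, bond B=216.5437.
  t=2,j=1: stock 203.2180 → up 282.4730 (V=0.0000), down 172.7353 (V=50.3047). Price 32.5597; hedge Δ=-0.4584, bond B=125.7165.
  t=2,j=2: stock 332.3212 → up 461.9265 (V=0.0000), down 282.4730 (V=0.0000). Price 0.0000; hedge Δ=0.0000, bond B=0.0000.
  t=1,j=0: stock 146.2000 → up 203.2180 (V=32.5597), down 124.2700 (V=92.2737). Price 70.2612; hedge Δ=-0.7564, bond B=180.8427.
  t=1,j=1: stock 239.0800 → up 332.3212 (V=0.0000), down 203.2180 (V=32.5597). Price 21.0742; hedge Δ=-0.2522, bond B=81.3699.
  t=0,j=0: stock 172.0000 → up 239.0800 (V=21.0742), down 146.2000 (V=70.2612). Price 52.2966; hedge Δ=-0.5296, bond B=143.3836.
Each (Δ,B) replicates both successor values, so the strategy is self-financing and V0 is arbitrage-free.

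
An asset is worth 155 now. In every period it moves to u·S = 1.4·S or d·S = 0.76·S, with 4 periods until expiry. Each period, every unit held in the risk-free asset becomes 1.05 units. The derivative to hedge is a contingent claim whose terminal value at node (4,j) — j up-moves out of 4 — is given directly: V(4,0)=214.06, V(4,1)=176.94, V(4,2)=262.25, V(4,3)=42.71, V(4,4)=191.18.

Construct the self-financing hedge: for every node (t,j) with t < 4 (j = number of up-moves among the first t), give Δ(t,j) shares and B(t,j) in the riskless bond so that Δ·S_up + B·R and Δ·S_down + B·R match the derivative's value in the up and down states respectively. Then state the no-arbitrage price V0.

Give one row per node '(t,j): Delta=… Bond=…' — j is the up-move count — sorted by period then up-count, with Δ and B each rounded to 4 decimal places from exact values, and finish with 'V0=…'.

(0,0): Delta=-0.2746 Bond=194.7340
(1,0): Delta=-0.1672 Bond=191.8250
(1,1): Delta=-0.3449 Bond=219.7328
(2,0): Delta=0.3051 Bond=159.1312
(2,1): Delta=-0.4766 Bond=252.4499
(2,2): Delta=-0.2586 Bond=204.4931
(3,0): Delta=-0.8524 Bond=245.8476
(3,1): Delta=1.0635 Bond=72.0327
(3,2): Delta=-1.4857 Bond=498.0512
(3,3): Delta=0.5454 Bond=-127.2363
V0=152.1783

Under the risk-neutral measure, an up-move has probability p* = (R−d)/(u−d) = 0.4531 and values discount at R = 1.05.
Terminal payoffs: V(4,0)=214.0600, V(4,1)=176.9400, V(4,2)=262.2500, V(4,3)=42.7100, V(4,4)=191.1800
Node (3,0) S=68.0413: V=(p*·176.9400+(1−p*)·214.0600)/1.05=187.8476; Δ=(176.9400−214.0600)/(95.2578−51.7114)=-0.8524; B=V−Δ·S=245.8476
Node (3,1) S=125.3392: V=(p*·262.2500+(1−p*)·176.9400)/1.05=205.3296; Δ=(262.2500−176.9400)/(175.4749−95.2578)=1.0635; B=V−Δ·S=72.0327
Node (3,2) S=230.8880: V=(p*·42.7100+(1−p*)·262.2500)/1.05=155.0199; Δ=(42.7100−262.2500)/(323.2432−175.4749)=-1.4857; B=V−Δ·S=498.0512
Node (3,3) S=425.3200: V=(p*·191.1800+(1−p*)·42.7100)/1.05=104.7481; Δ=(191.1800−42.7100)/(595.4480−323.2432)=0.5454; B=V−Δ·S=-127.2363
Node (2,0) S=89.5280: V=(p*·205.3296+(1−p*)·187.8476)/1.05=186.4468; Δ=(205.3296−187.8476)/(125.3392−68.0413)=0.3051; B=V−Δ·S=159.1312
Node (2,1) S=164.9200: V=(p*·155.0199+(1−p*)·205.3296)/1.05=173.8410; Δ=(155.0199−205.3296)/(230.8880−125.3392)=-0.4766; B=V−Δ·S=252.4499
Node (2,2) S=303.8000: V=(p*·104.7481+(1−p*)·155.0199)/1.05=125.9433; Δ=(104.7481−155.0199)/(425.3200−230.8880)=-0.2586; B=V−Δ·S=204.4931
Node (1,0) S=117.8000: V=(p*·173.8410+(1−p*)·186.4468)/1.05=172.1284; Δ=(173.8410−186.4468)/(164.9200−89.5280)=-0.1672; B=V−Δ·S=191.8250
Node (1,1) S=217.0000: V=(p*·125.9433+(1−p*)·173.8410)/1.05=144.8927; Δ=(125.9433−173.8410)/(303.8000−164.9200)=-0.3449; B=V−Δ·S=219.7328
Node (0,0) S=155.0000: V=(p*·144.8927+(1−p*)·172.1284)/1.05=152.1783; Δ=(144.8927−172.1284)/(217.0000−117.8000)=-0.2746; B=V−Δ·S=194.7340
Root portfolio cost Δ·155+B reproduces V0=152.1783.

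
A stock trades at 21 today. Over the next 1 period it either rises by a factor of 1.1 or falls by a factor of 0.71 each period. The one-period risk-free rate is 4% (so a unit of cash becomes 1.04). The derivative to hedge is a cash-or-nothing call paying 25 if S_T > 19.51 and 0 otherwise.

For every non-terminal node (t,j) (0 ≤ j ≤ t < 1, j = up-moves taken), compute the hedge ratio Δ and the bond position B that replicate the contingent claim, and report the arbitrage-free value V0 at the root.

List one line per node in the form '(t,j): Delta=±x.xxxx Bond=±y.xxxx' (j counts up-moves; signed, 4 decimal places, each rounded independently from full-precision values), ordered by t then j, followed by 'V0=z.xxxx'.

Risk-neutral probability p* = (R−d)/(u−d) = (1.04−0.71)/(1.1−0.71) = 0.8462.
Terminal values V(1,·): V(1,0)=0.0000, V(1,1)=25.0000
  t=0,j=0: stock 21.0000 → up 23.1000 (V=25.0000), down 14.9100 (V=0.0000). Price 20.3402; hedge Δ=3.0525, bond B=-43.7623.
Each (Δ,B) replicates both successor values, so the strategy is self-financing and V0 is arbitrage-free.

(0,0): Delta=3.0525 Bond=-43.7623
V0=20.3402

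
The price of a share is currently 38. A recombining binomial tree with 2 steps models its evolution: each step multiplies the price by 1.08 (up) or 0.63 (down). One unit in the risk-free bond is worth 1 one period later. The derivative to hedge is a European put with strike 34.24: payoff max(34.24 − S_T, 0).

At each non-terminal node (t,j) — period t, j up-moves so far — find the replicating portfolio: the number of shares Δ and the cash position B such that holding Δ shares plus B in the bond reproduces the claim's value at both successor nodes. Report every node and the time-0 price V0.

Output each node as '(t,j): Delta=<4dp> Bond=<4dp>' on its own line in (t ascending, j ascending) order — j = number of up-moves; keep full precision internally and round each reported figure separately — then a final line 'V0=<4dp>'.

Under the risk-neutral measure, an up-move has probability p* = (R−d)/(u−d) = 0.8222 and values discount at R = 1.
Payoff layer (t=2): V(2,0)=19.1578, V(2,1)=8.3848, V(2,2)=0.0000
(1,0): S=23.9400. Δ = (V_up−V_dn)/(S_up−S_dn) = (8.3848−19.1578)/(25.8552−15.0822) = -1.0000. V = [p*·8.3848 + (1−p*)·19.1578]/1 = 10.3000. B = V − Δ·S = 34.2400.
(1,1): S=41.0400. Δ = (V_up−V_dn)/(S_up−S_dn) = (0.0000−8.3848)/(44.3232−25.8552) = -0.4540. V = [p*·0.0000 + (1−p*)·8.3848]/1 = 1.4906. B = V − Δ·S = 20.1235.
(0,0): S=38.0000. Δ = (V_up−V_dn)/(S_up−S_dn) = (1.4906−10.3000)/(41.0400−23.9400) = -0.5152. V = [p*·1.4906 + (1−p*)·10.3000]/1 = 3.0567. B = V − Δ·S = 22.6331.
Root portfolio cost Δ·38+B reproduces V0=3.0567.

(0,0): Delta=-0.5152 Bond=22.6331
(1,0): Delta=-1.0000 Bond=34.2400
(1,1): Delta=-0.4540 Bond=20.1235
V0=3.0567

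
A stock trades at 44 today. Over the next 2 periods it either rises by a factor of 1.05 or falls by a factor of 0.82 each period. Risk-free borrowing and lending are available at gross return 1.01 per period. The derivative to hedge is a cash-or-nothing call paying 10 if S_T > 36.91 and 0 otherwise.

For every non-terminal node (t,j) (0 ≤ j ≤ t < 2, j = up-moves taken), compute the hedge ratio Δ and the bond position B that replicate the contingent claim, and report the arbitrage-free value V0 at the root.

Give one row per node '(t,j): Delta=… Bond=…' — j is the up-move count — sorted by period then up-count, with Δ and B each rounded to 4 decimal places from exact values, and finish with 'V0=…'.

Under the risk-neutral measure, an up-move has probability p* = (R−d)/(u−d) = 0.8261 and values discount at R = 1.01.
Terminal values V(2,·): V(2,0)=0.0000, V(2,1)=10.0000, V(2,2)=10.0000
(1,0): S=36.0800. Δ = (V_up−V_dn)/(S_up−S_dn) = (10.0000−0.0000)/(37.8840−29.5856) = 1.2051. V = [p*·10.0000 + (1−p*)·0.0000]/1.01 = 8.1791. B = V − Δ·S = -35.2992.
(1,1): S=46.2000. Δ = (V_up−V_dn)/(S_up−S_dn) = (10.0000−10.0000)/(48.5100−37.8840) = 0.0000. V = [p*·10.0000 + (1−p*)·10.0000]/1.01 = 9.9010. B = V − Δ·S = 9.9010.
(0,0): S=44.0000. Δ = (V_up−V_dn)/(S_up−S_dn) = (9.9010−8.1791)/(46.2000−36.0800) = 0.1701. V = [p*·9.9010 + (1−p*)·8.1791]/1.01 = 9.5065. B = V − Δ·S = 2.0199.
Each (Δ,B) replicates both successor values, so the strategy is self-financing and V0 is arbitrage-free.

(0,0): Delta=0.1701 Bond=2.0199
(1,0): Delta=1.2051 Bond=-35.2992
(1,1): Delta=0.0000 Bond=9.9010
V0=9.5065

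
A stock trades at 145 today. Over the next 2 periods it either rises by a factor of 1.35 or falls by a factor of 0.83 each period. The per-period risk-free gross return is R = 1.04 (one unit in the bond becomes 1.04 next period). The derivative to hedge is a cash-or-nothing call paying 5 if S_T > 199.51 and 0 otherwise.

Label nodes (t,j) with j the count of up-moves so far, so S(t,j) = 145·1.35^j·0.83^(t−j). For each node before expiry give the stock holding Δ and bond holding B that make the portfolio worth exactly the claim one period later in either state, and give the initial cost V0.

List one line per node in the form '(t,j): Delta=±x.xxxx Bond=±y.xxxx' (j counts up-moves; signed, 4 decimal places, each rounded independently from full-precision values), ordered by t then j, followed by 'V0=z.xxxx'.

Under the risk-neutral measure, an up-move has probability p* = (R−d)/(u−d) = 0.4038 and values discount at R = 1.04.
Terminal payoffs: V(2,0)=0.0000, V(2,1)=0.0000, V(2,2)=5.0000
(1,0): S=120.3500. Δ = (V_up−V_dn)/(S_up−S_dn) = (0.0000−0.0000)/(162.4725−99.8905) = 0.0000. V = [p*·0.0000 + (1−p*)·0.0000]/1.04 = 0.0000. B = V − Δ·S = 0.0000.
(1,1): S=195.7500. Δ = (V_up−V_dn)/(S_up−S_dn) = (5.0000−0.0000)/(264.2625−162.4725) = 0.0491. V = [p*·5.0000 + (1−p*)·0.0000]/1.04 = 1.9416. B = V − Δ·S = -7.6738.
(0,0): S=145.0000. Δ = (V_up−V_dn)/(S_up−S_dn) = (1.9416−0.0000)/(195.7500−120.3500) = 0.0258. V = [p*·1.9416 + (1−p*)·0.0000]/1.04 = 0.7539. B = V − Δ·S = -2.9798.
Root portfolio cost Δ·145+B reproduces V0=0.7539.

(0,0): Delta=0.0258 Bond=-2.9798
(1,0): Delta=0.0000 Bond=0.0000
(1,1): Delta=0.0491 Bond=-7.6738
V0=0.7539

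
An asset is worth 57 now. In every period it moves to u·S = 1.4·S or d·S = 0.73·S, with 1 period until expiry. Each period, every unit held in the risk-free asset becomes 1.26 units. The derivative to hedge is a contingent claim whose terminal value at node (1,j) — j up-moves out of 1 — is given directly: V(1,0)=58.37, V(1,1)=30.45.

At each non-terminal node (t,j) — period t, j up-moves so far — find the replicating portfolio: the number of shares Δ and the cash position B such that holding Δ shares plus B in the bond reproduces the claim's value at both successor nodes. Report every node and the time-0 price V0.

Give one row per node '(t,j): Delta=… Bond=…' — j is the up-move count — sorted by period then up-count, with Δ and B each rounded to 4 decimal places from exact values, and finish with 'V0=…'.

Risk-neutral probability p* = (R−d)/(u−d) = (1.26−0.73)/(1.4−0.73) = 0.7910.
Terminal values V(1,·): V(1,0)=58.3700, V(1,1)=30.4500
Node (0,0) S=57.0000: V=(p*·30.4500+(1−p*)·58.3700)/1.26=28.7968; Δ=(30.4500−58.3700)/(79.8000−41.6100)=-0.7311; B=V−Δ·S=70.4685
Check: Δ(0,0)·S0 + B(0,0) = 28.7968 = V0.

(0,0): Delta=-0.7311 Bond=70.4685
V0=28.7968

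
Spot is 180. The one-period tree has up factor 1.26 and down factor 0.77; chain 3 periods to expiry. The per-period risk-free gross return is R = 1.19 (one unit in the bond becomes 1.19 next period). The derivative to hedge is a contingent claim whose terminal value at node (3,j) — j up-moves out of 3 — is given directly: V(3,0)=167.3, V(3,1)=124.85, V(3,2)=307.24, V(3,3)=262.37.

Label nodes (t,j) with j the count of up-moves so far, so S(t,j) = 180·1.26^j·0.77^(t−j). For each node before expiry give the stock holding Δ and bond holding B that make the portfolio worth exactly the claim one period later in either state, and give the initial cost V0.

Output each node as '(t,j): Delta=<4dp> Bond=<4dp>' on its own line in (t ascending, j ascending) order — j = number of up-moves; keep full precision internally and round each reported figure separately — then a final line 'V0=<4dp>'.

Under the risk-neutral measure, an up-move has probability p* = (R−d)/(u−d) = 0.8571 and values discount at R = 1.19.
Payoff layer (t=3): V(3,0)=167.3000, V(3,1)=124.8500, V(3,2)=307.2400, V(3,3)=262.3700
(2,0): S=106.7220. Δ = (V_up−V_dn)/(S_up−S_dn) = (124.8500−167.3000)/(134.4697−82.1759) = -0.8118. V = [p*·124.8500 + (1−p*)·167.3000]/1.19 = 110.0120. B = V − Δ·S = 196.6447.
(2,1): S=174.6360. Δ = (V_up−V_dn)/(S_up−S_dn) = (307.2400−124.8500)/(220.0414−134.4697) = 2.1314. V = [p*·307.2400 + (1−p*)·124.8500]/1.19 = 236.2893. B = V − Δ·S = -135.9352.
(2,2): S=285.7680. Δ = (V_up−V_dn)/(S_up−S_dn) = (262.3700−307.2400)/(360.0677−220.0414) = -0.3204. V = [p*·262.3700 + (1−p*)·307.2400]/1.19 = 225.8655. B = V − Δ·S = 317.4370.
(1,0): S=138.6000. Δ = (V_up−V_dn)/(S_up−S_dn) = (236.2893−110.0120)/(174.6360−106.7220) = 1.8594. V = [p*·236.2893 + (1−p*)·110.0120]/1.19 = 183.4031. B = V − Δ·S = -74.3057.
(1,1): S=226.8000. Δ = (V_up−V_dn)/(S_up−S_dn) = (225.8655−236.2893)/(285.7680−174.6360) = -0.0938. V = [p*·225.8655 + (1−p*)·236.2893]/1.19 = 191.0543. B = V − Δ·S = 212.3273.
(0,0): S=180.0000. Δ = (V_up−V_dn)/(S_up−S_dn) = (191.0543−183.4031)/(226.8000−138.6000) = 0.0867. V = [p*·191.0543 + (1−p*)·183.4031]/1.19 = 159.6313. B = V − Δ·S = 144.0166.
Check: Δ(0,0)·S0 + B(0,0) = 159.6313 = V0.

(0,0): Delta=0.0867 Bond=144.0166
(1,0): Delta=1.8594 Bond=-74.3057
(1,1): Delta=-0.0938 Bond=212.3273
(2,0): Delta=-0.8118 Bond=196.6447
(2,1): Delta=2.1314 Bond=-135.9352
(2,2): Delta=-0.3204 Bond=317.4370
V0=159.6313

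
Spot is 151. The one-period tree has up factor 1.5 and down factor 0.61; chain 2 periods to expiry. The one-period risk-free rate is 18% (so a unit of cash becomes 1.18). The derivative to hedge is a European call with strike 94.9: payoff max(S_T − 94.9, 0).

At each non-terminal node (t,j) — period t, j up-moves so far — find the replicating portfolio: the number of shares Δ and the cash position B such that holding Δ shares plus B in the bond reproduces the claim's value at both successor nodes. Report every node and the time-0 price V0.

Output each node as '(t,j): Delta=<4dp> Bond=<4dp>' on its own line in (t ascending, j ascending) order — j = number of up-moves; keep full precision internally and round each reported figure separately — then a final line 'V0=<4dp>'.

The replicating-portfolio and risk-neutral prices coincide; use p* = (1.18−0.61)/(1.5−0.61) = 0.6404 for the latter.
Terminal payoffs: V(2,0)=0.0000, V(2,1)=43.2650, V(2,2)=244.8500
  t=1,j=0: stock 92.1100 → up 138.1650 (V=43.2650), down 56.1871 (V=0.0000). Price 23.4822; hedge Δ=0.5278, bond B=-25.1301.
  t=1,j=1: stock 226.5000 → up 339.7500 (V=244.8500), down 138.1650 (V=43.2650). Price 146.0763; hedge Δ=1.0000, bond B=-80.4237.
  t=0,j=0: stock 151.0000 → up 226.5000 (V=146.0763), down 92.1100 (V=23.4822). Price 86.4386; hedge Δ=0.9122, bond B=-51.3075.
The time-0 hedge costs 86.4386, which is the no-arbitrage price.

(0,0): Delta=0.9122 Bond=-51.3075
(1,0): Delta=0.5278 Bond=-25.1301
(1,1): Delta=1.0000 Bond=-80.4237
V0=86.4386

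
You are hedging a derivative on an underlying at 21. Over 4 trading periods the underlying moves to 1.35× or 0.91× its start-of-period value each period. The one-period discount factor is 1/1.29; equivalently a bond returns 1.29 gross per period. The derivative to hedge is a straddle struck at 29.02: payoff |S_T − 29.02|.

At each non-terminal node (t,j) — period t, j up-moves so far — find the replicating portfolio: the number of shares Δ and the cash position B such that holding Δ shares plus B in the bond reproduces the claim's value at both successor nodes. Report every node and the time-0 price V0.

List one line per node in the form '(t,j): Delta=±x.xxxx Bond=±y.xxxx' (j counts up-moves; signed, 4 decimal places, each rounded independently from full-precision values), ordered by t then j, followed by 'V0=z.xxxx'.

(0,0): Delta=0.9610 Bond=-9.6089
(1,0): Delta=0.7237 Bond=-7.8609
(1,1): Delta=0.9863 Bond=-13.1115
(2,0): Delta=-0.5322 Bond=11.6998
(2,1): Delta=0.8574 Bond=-13.5890
(2,2): Delta=1.0000 Bond=-17.4389
(3,0): Delta=-1.0000 Bond=22.4961
(3,1): Delta=-0.4824 Bond=13.9237
(3,2): Delta=1.0000 Bond=-22.4961
(3,3): Delta=1.0000 Bond=-22.4961
V0=10.5726

Risk-neutral probability p* = (R−d)/(u−d) = (1.29−0.91)/(1.35−0.91) = 0.8636.
Terminal values V(4,·): V(4,0)=14.6193, V(4,1)=7.6563, V(4,2)=2.6735, V(4,3)=17.9978, V(4,4)=40.7316
Node (3,0) S=15.8250: V=(p*·7.6563+(1−p*)·14.6193)/1.29=6.6711; Δ=(7.6563−14.6193)/(21.3637−14.4007)=-1.0000; B=V−Δ·S=22.4961
Node (3,1) S=23.4766: V=(p*·2.6735+(1−p*)·7.6563)/1.29=2.5992; Δ=(2.6735−7.6563)/(31.6935−21.3637)=-0.4824; B=V−Δ·S=13.9237
Node (3,2) S=34.8280: V=(p*·17.9978+(1−p*)·2.6735)/1.29=12.3319; Δ=(17.9978−2.6735)/(47.0178−31.6935)=1.0000; B=V−Δ·S=-22.4961
Node (3,3) S=51.6679: V=(p*·40.7316+(1−p*)·17.9978)/1.29=29.1718; Δ=(40.7316−17.9978)/(69.7516−47.0178)=1.0000; B=V−Δ·S=-22.4961
Node (2,0) S=17.3901: V=(p*·2.5992+(1−p*)·6.6711)/1.29=2.4453; Δ=(2.5992−6.6711)/(23.4766−15.8250)=-0.5322; B=V−Δ·S=11.6998
Node (2,1) S=25.7985: V=(p*·12.3319+(1−p*)·2.5992)/1.29=8.5307; Δ=(12.3319−2.5992)/(34.8280−23.4766)=0.8574; B=V−Δ·S=-13.5890
Node (2,2) S=38.2725: V=(p*·29.1718+(1−p*)·12.3319)/1.29=20.8336; Δ=(29.1718−12.3319)/(51.6679−34.8280)=1.0000; B=V−Δ·S=-17.4389
Node (1,0) S=19.1100: V=(p*·8.5307+(1−p*)·2.4453)/1.29=5.9697; Δ=(8.5307−2.4453)/(25.7985−17.3901)=0.7237; B=V−Δ·S=-7.8609
Node (1,1) S=28.3500: V=(p*·20.8336+(1−p*)·8.5307)/1.29=14.8496; Δ=(20.8336−8.5307)/(38.2725−25.7985)=0.9863; B=V−Δ·S=-13.1115
Node (0,0) S=21.0000: V=(p*·14.8496+(1−p*)·5.9697)/1.29=10.5726; Δ=(14.8496−5.9697)/(28.3500−19.1100)=0.9610; B=V−Δ·S=-9.6089
Self-financing check: at every node Δ·S+B equals the discounted successor values.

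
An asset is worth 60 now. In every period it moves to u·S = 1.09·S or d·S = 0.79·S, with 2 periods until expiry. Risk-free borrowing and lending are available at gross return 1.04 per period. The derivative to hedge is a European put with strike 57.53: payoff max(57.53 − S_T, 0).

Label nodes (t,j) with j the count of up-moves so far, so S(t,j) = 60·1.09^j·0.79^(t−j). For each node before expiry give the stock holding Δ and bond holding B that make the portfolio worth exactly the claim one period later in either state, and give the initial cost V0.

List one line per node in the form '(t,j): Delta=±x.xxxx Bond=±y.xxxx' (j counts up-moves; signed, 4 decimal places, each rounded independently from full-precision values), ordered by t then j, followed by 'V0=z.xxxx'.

Under the risk-neutral measure, an up-move has probability p* = (R−d)/(u−d) = 0.8333 and values discount at R = 1.04.
Terminal payoffs: V(2,0)=20.0840, V(2,1)=5.8640, V(2,2)=0.0000
Node (1,0) S=47.4000: V=(p*·5.8640+(1−p*)·20.0840)/1.04=7.9173; Δ=(5.8640−20.0840)/(51.6660−37.4460)=-1.0000; B=V−Δ·S=55.3173
Node (1,1) S=65.4000: V=(p*·0.0000+(1−p*)·5.8640)/1.04=0.9397; Δ=(0.0000−5.8640)/(71.2860−51.6660)=-0.2989; B=V−Δ·S=20.4864
Node (0,0) S=60.0000: V=(p*·0.9397+(1−p*)·7.9173)/1.04=2.0218; Δ=(0.9397−7.9173)/(65.4000−47.4000)=-0.3876; B=V−Δ·S=25.2803
Self-financing check: at every node Δ·S+B equals the discounted successor values.

(0,0): Delta=-0.3876 Bond=25.2803
(1,0): Delta=-1.0000 Bond=55.3173
(1,1): Delta=-0.2989 Bond=20.4864
V0=2.0218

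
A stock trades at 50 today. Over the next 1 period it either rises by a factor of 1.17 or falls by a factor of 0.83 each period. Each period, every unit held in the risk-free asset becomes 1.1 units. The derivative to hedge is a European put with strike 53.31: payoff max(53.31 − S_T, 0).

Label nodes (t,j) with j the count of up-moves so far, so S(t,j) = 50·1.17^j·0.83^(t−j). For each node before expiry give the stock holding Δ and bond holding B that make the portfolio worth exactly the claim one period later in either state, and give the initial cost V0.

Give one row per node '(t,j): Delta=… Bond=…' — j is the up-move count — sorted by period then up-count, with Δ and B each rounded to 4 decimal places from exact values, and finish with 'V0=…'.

(0,0): Delta=-0.6947 Bond=36.9457
V0=2.2104

Risk-neutral probability p* = (R−d)/(u−d) = (1.1−0.83)/(1.17−0.83) = 0.7941.
Terminal payoffs: V(1,0)=11.8100, V(1,1)=0.0000
(0,0): S=50.0000. Δ = (V_up−V_dn)/(S_up−S_dn) = (0.0000−11.8100)/(58.5000−41.5000) = -0.6947. V = [p*·0.0000 + (1−p*)·11.8100]/1.1 = 2.2104. B = V − Δ·S = 36.9457.
Each (Δ,B) replicates both successor values, so the strategy is self-financing and V0 is arbitrage-free.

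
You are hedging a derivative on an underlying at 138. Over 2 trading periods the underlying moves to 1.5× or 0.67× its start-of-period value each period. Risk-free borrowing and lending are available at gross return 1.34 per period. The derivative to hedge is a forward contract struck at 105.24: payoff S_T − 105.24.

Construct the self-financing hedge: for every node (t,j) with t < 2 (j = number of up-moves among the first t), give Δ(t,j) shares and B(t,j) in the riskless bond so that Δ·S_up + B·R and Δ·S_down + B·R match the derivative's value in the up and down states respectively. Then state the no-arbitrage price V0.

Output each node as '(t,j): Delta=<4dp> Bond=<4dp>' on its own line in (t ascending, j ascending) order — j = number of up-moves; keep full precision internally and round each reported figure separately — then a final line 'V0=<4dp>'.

Under the risk-neutral measure, an up-move has probability p* = (R−d)/(u−d) = 0.8072 and values discount at R = 1.34.
Terminal payoffs: V(2,0)=-43.2918, V(2,1)=33.4500, V(2,2)=205.2600
(1,0): S=92.4600. Δ = (V_up−V_dn)/(S_up−S_dn) = (33.4500−-43.2918)/(138.6900−61.9482) = 1.0000. V = [p*·33.4500 + (1−p*)·-43.2918]/1.34 = 13.9227. B = V − Δ·S = -78.5373.
(1,1): S=207.0000. Δ = (V_up−V_dn)/(S_up−S_dn) = (205.2600−33.4500)/(310.5000−138.6900) = 1.0000. V = [p*·205.2600 + (1−p*)·33.4500]/1.34 = 128.4627. B = V − Δ·S = -78.5373.
(0,0): S=138.0000. Δ = (V_up−V_dn)/(S_up−S_dn) = (128.4627−13.9227)/(207.0000−92.4600) = 1.0000. V = [p*·128.4627 + (1−p*)·13.9227]/1.34 = 79.3901. B = V − Δ·S = -58.6099.
The time-0 hedge costs 79.3901, which is the no-arbitrage price.

(0,0): Delta=1.0000 Bond=-58.6099
(1,0): Delta=1.0000 Bond=-78.5373
(1,1): Delta=1.0000 Bond=-78.5373
V0=79.3901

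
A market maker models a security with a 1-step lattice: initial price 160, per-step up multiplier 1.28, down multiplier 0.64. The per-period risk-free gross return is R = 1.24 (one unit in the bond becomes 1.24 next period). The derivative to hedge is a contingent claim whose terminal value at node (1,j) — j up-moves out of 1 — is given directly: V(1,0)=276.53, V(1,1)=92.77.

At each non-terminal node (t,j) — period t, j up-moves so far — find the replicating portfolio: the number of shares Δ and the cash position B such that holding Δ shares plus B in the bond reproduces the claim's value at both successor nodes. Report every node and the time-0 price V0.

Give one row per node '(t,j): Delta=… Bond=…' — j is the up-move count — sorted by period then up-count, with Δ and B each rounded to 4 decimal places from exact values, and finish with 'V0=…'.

(0,0): Delta=-1.7945 Bond=371.2016
V0=84.0766

No-arbitrage ⇒ martingale measure with p* = (R−d)/(u−d) = 0.9375.
Payoff layer (t=1): V(1,0)=276.5300, V(1,1)=92.7700
Node (0,0) S=160.0000: V=(p*·92.7700+(1−p*)·276.5300)/1.24=84.0766; Δ=(92.7700−276.5300)/(204.8000−102.4000)=-1.7945; B=V−Δ·S=371.2016
Root portfolio cost Δ·160+B reproduces V0=84.0766.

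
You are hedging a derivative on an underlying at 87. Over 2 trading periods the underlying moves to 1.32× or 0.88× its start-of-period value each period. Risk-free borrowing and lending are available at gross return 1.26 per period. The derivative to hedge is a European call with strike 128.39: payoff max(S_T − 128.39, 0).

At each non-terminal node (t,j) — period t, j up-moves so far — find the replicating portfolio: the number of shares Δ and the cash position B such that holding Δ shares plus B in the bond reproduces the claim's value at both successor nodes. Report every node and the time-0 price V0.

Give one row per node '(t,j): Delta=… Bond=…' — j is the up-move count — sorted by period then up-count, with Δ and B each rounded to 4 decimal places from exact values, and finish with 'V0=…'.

The replicating-portfolio and risk-neutral prices coincide; use p* = (1.26−0.88)/(1.32−0.88) = 0.8636 for the latter.
Terminal values V(2,·): V(2,0)=0.0000, V(2,1)=0.0000, V(2,2)=23.1988
(1,0): S=76.5600. Δ = (V_up−V_dn)/(S_up−S_dn) = (0.0000−0.0000)/(101.0592−67.3728) = 0.0000. V = [p*·0.0000 + (1−p*)·0.0000]/1.26 = 0.0000. B = V − Δ·S = 0.0000.
(1,1): S=114.8400. Δ = (V_up−V_dn)/(S_up−S_dn) = (23.1988−0.0000)/(151.5888−101.0592) = 0.4591. V = [p*·23.1988 + (1−p*)·0.0000]/1.26 = 15.9011. B = V − Δ·S = -36.8235.
(0,0): S=87.0000. Δ = (V_up−V_dn)/(S_up−S_dn) = (15.9011−0.0000)/(114.8400−76.5600) = 0.4154. V = [p*·15.9011 + (1−p*)·0.0000]/1.26 = 10.8990. B = V − Δ·S = -25.2398.
Root portfolio cost Δ·87+B reproduces V0=10.8990.

(0,0): Delta=0.4154 Bond=-25.2398
(1,0): Delta=0.0000 Bond=0.0000
(1,1): Delta=0.4591 Bond=-36.8235
V0=10.8990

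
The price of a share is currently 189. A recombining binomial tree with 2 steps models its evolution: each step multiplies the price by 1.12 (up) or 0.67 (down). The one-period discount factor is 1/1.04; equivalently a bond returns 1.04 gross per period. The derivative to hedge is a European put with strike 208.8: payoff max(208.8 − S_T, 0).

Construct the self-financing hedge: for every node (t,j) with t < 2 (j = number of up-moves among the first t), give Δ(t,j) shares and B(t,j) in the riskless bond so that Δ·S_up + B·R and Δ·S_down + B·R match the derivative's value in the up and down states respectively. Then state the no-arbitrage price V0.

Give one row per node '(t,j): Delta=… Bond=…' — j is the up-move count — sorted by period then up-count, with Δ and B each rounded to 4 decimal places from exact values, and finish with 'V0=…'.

(0,0): Delta=-0.7371 Bond=161.0371
(1,0): Delta=-1.0000 Bond=200.7692
(1,1): Delta=-0.7031 Bond=160.2806
V0=21.7246

No-arbitrage ⇒ martingale measure with p* = (R−d)/(u−d) = 0.8222.
Terminal values V(2,·): V(2,0)=123.9579, V(2,1)=66.9744, V(2,2)=0.0000
  t=1,j=0: stock 126.6300 → up 141.8256 (V=66.9744), down 84.8421 (V=123.9579). Price 74.1392; hedge Δ=-1.0000, bond B=200.7692.
  t=1,j=1: stock 211.6800 → up 237.0816 (V=0.0000), down 141.8256 (V=66.9744). Price 11.4486; hedge Δ=-0.7031, bond B=160.2806.
  t=0,j=0: stock 189.0000 → up 211.6800 (V=11.4486), down 126.6300 (V=74.1392). Price 21.7246; hedge Δ=-0.7371, bond B=161.0371.
Self-financing check: at every node Δ·S+B equals the discounted successor values.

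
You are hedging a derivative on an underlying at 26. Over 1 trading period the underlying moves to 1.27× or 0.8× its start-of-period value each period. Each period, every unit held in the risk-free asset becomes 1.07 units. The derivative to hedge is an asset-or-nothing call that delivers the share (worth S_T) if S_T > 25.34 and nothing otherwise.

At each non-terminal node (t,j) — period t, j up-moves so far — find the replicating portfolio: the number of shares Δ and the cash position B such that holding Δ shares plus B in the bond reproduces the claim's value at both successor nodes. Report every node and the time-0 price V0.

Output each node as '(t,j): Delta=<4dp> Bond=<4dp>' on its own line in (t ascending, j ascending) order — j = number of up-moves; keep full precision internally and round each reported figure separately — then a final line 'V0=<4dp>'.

Under the risk-neutral measure, an up-move has probability p* = (R−d)/(u−d) = 0.5745 and values discount at R = 1.07.
Terminal payoffs: V(1,0)=0.0000, V(1,1)=33.0200
(0,0): S=26.0000. Δ = (V_up−V_dn)/(S_up−S_dn) = (33.0200−0.0000)/(33.0200−20.8000) = 2.7021. V = [p*·33.0200 + (1−p*)·0.0000]/1.07 = 17.7280. B = V − Δ·S = -52.5273.
Self-financing check: at every node Δ·S+B equals the discounted successor values.

(0,0): Delta=2.7021 Bond=-52.5273
V0=17.7280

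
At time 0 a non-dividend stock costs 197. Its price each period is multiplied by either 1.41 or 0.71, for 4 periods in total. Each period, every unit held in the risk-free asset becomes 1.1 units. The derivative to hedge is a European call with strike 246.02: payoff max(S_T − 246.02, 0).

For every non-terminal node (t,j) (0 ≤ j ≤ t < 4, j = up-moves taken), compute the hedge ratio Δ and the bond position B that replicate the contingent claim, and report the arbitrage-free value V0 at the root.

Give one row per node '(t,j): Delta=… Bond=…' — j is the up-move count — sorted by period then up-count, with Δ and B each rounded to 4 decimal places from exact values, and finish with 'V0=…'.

No-arbitrage ⇒ martingale measure with p* = (R−d)/(u−d) = 0.5571.
Terminal values V(4,·): V(4,0)=0.0000, V(4,1)=0.0000, V(4,2)=0.0000, V(4,3)=146.0665, V(4,4)=532.6307
Node (3,0) S=70.5085: V=(p*·0.0000+(1−p*)·0.0000)/1.1=0.0000; Δ=(0.0000−0.0000)/(99.4169−50.0610)=0.0000; B=V−Δ·S=0.0000
Node (3,1) S=140.0239: V=(p*·0.0000+(1−p*)·0.0000)/1.1=0.0000; Δ=(0.0000−0.0000)/(197.4336−99.4169)=0.0000; B=V−Δ·S=0.0000
Node (3,2) S=278.0755: V=(p*·146.0665+(1−p*)·0.0000)/1.1=73.9817; Δ=(146.0665−0.0000)/(392.0865−197.4336)=0.7504; B=V−Δ·S=-134.6847
Node (3,3) S=552.2345: V=(p*·532.6307+(1−p*)·146.0665)/1.1=328.5800; Δ=(532.6307−146.0665)/(778.6507−392.0865)=1.0000; B=V−Δ·S=-223.6545
Node (2,0) S=99.3077: V=(p*·0.0000+(1−p*)·0.0000)/1.1=0.0000; Δ=(0.0000−0.0000)/(140.0239−70.5085)=0.0000; B=V−Δ·S=0.0000
Node (2,1) S=197.2167: V=(p*·73.9817+(1−p*)·0.0000)/1.1=37.4713; Δ=(73.9817−0.0000)/(278.0755−140.0239)=0.5359; B=V−Δ·S=-68.2169
Node (2,2) S=391.6557: V=(p*·328.5800+(1−p*)·73.9817)/1.1=196.2085; Δ=(328.5800−73.9817)/(552.2345−278.0755)=0.9287; B=V−Δ·S=-167.5033
Node (1,0) S=139.8700: V=(p*·37.4713+(1−p*)·0.0000)/1.1=18.9790; Δ=(37.4713−0.0000)/(197.2167−99.3077)=0.3827; B=V−Δ·S=-34.5514
Node (1,1) S=277.7700: V=(p*·196.2085+(1−p*)·37.4713)/1.1=114.4642; Δ=(196.2085−37.4713)/(391.6557−197.2167)=0.8164; B=V−Δ·S=-112.3033
Node (0,0) S=197.0000: V=(p*·114.4642+(1−p*)·18.9790)/1.1=65.6162; Δ=(114.4642−18.9790)/(277.7700−139.8700)=0.6924; B=V−Δ·S=-70.7912
The time-0 hedge costs 65.6162, which is the no-arbitrage price.

(0,0): Delta=0.6924 Bond=-70.7912
(1,0): Delta=0.3827 Bond=-34.5514
(1,1): Delta=0.8164 Bond=-112.3033
(2,0): Delta=0.0000 Bond=0.0000
(2,1): Delta=0.5359 Bond=-68.2169
(2,2): Delta=0.9287 Bond=-167.5033
(3,0): Delta=0.0000 Bond=0.0000
(3,1): Delta=0.0000 Bond=0.0000
(3,2): Delta=0.7504 Bond=-134.6847
(3,3): Delta=1.0000 Bond=-223.6545
V0=65.6162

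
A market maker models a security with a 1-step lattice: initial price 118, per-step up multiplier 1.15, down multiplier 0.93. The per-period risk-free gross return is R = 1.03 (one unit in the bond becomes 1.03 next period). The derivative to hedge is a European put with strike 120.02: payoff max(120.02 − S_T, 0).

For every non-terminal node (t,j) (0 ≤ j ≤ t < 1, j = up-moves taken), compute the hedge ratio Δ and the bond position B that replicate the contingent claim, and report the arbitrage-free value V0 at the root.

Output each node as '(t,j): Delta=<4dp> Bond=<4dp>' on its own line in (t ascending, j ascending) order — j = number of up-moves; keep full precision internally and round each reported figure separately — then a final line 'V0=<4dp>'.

(0,0): Delta=-0.3960 Bond=52.1712
V0=5.4440

Under the risk-neutral measure, an up-move has probability p* = (R−d)/(u−d) = 0.4545 and values discount at R = 1.03.
Terminal payoffs: V(1,0)=10.2800, V(1,1)=0.0000
  t=0,j=0: stock 118.0000 → up 135.7000 (V=0.0000), down 109.7400 (V=10.2800). Price 5.4440; hedge Δ=-0.3960, bond B=52.1712.
Self-financing check: at every node Δ·S+B equals the discounted successor values.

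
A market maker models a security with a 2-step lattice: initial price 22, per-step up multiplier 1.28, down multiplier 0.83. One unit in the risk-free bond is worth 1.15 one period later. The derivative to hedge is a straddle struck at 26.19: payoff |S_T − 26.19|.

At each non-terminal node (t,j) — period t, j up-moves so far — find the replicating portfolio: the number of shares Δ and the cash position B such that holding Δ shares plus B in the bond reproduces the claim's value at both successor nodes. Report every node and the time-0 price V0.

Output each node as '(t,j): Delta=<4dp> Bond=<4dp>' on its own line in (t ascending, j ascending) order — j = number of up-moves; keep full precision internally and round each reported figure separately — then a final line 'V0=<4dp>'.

No-arbitrage ⇒ martingale measure with p* = (R−d)/(u−d) = 0.7111.
Payoff layer (t=2): V(2,0)=11.0342, V(2,1)=2.8172, V(2,2)=9.8548
Node (1,0) S=18.2600: V=(p*·2.8172+(1−p*)·11.0342)/1.15=4.5139; Δ=(2.8172−11.0342)/(23.3728−15.1558)=-1.0000; B=V−Δ·S=22.7739
Node (1,1) S=28.1600: V=(p*·9.8548+(1−p*)·2.8172)/1.15=6.8015; Δ=(9.8548−2.8172)/(36.0448−23.3728)=0.5554; B=V−Δ·S=-8.8376
Node (0,0) S=22.0000: V=(p*·6.8015+(1−p*)·4.5139)/1.15=5.3397; Δ=(6.8015−4.5139)/(28.1600−18.2600)=0.2311; B=V−Δ·S=0.2562
Root portfolio cost Δ·22+B reproduces V0=5.3397.

(0,0): Delta=0.2311 Bond=0.2562
(1,0): Delta=-1.0000 Bond=22.7739
(1,1): Delta=0.5554 Bond=-8.8376
V0=5.3397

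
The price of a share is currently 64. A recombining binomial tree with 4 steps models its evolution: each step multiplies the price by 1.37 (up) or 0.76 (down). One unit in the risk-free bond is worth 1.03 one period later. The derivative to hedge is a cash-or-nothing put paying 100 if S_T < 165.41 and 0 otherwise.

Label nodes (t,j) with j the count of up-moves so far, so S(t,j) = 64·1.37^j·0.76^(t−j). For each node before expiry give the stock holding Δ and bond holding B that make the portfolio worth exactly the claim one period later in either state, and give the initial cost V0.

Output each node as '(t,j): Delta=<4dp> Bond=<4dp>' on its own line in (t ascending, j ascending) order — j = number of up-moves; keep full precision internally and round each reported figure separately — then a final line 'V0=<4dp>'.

(0,0): Delta=-0.2033 Bond=98.4479
(1,0): Delta=0.0000 Bond=91.5142
(1,1): Delta=-0.3453 Bond=113.8519
(2,0): Delta=0.0000 Bond=94.2596
(2,1): Delta=0.0000 Bond=94.2596
(2,2): Delta=-0.5865 Bond=146.2404
(3,0): Delta=0.0000 Bond=97.0874
(3,1): Delta=0.0000 Bond=97.0874
(3,2): Delta=0.0000 Bond=97.0874
(3,3): Delta=-0.9962 Bond=218.0487
V0=85.4385

Risk-neutral probability p* = (R−d)/(u−d) = (1.03−0.76)/(1.37−0.76) = 0.4426.
At expiry t=4: V(4,0)=100.0000, V(4,1)=100.0000, V(4,2)=100.0000, V(4,3)=100.0000, V(4,4)=0.0000
  t=3,j=0: stock 28.0945 → up 38.4894 (V=100.0000), down 21.3518 (V=100.0000). Price 97.0874; hedge Δ=0.0000, bond B=97.0874.
  t=3,j=1: stock 50.6440 → up 69.3822 (V=100.0000), down 38.4894 (V=100.0000). Price 97.0874; hedge Δ=0.0000, bond B=97.0874.
  t=3,j=2: stock 91.2924 → up 125.0706 (V=100.0000), down 69.3822 (V=100.0000). Price 97.0874; hedge Δ=0.0000, bond B=97.0874.
  t=3,j=3: stock 164.5666 → up 225.4562 (V=0.0000), down 125.0706 (V=100.0000). Price 54.1143; hedge Δ=-0.9962, bond B=218.0487.
  t=2,j=0: stock 36.9664 → up 50.6440 (V=97.0874), down 28.0945 (V=97.0874). Price 94.2596; hedge Δ=0.0000, bond B=94.2596.
  t=2,j=1: stock 66.6368 → up 91.2924 (V=97.0874), down 50.6440 (V=97.0874). Price 94.2596; hedge Δ=0.0000, bond B=94.2596.
  t=2,j=2: stock 120.1216 → up 164.5666 (V=54.1143), down 91.2924 (V=97.0874). Price 75.7927; hedge Δ=-0.5865, bond B=146.2404.
  t=1,j=0: stock 48.6400 → up 66.6368 (V=94.2596), down 36.9664 (V=94.2596). Price 91.5142; hedge Δ=0.0000, bond B=91.5142.
  t=1,j=1: stock 87.6800 → up 120.1216 (V=75.7927), down 66.6368 (V=94.2596). Price 83.5784; hedge Δ=-0.3453, bond B=113.8519.
  t=0,j=0: stock 64.0000 → up 87.6800 (V=83.5784), down 48.6400 (V=91.5142). Price 85.4385; hedge Δ=-0.2033, bond B=98.4479.
Each (Δ,B) replicates both successor values, so the strategy is self-financing and V0 is arbitrage-free.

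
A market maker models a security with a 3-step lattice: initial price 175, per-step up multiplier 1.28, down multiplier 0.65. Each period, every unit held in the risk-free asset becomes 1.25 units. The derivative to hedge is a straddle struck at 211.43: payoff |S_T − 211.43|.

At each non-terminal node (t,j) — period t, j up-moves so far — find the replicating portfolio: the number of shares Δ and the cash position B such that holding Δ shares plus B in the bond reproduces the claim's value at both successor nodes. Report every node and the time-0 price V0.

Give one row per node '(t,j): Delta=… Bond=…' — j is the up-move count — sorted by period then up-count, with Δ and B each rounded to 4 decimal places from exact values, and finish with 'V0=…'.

(0,0): Delta=0.6383 Bond=-40.8296
(1,0): Delta=-1.0000 Bond=135.3152
(1,1): Delta=0.6799 Bond=-60.3546
(2,0): Delta=-1.0000 Bond=169.1440
(2,1): Delta=-1.0000 Bond=169.1440
(2,2): Delta=0.7225 Bond=-87.6726
V0=70.8661

The replicating-portfolio and risk-neutral prices coincide; use p* = (1.25−0.65)/(1.28−0.65) = 0.9524 for the latter.
At expiry t=3: V(3,0)=163.3706, V(3,1)=116.7900, V(3,2)=25.0620, V(3,3)=155.5716
(2,0): S=73.9375. Δ = (V_up−V_dn)/(S_up−S_dn) = (116.7900−163.3706)/(94.6400−48.0594) = -1.0000. V = [p*·116.7900 + (1−p*)·163.3706]/1.25 = 95.2065. B = V − Δ·S = 169.1440.
(2,1): S=145.6000. Δ = (V_up−V_dn)/(S_up−S_dn) = (25.0620−116.7900)/(186.3680−94.6400) = -1.0000. V = [p*·25.0620 + (1−p*)·116.7900]/1.25 = 23.5440. B = V − Δ·S = 169.1440.
(2,2): S=286.7200. Δ = (V_up−V_dn)/(S_up−S_dn) = (155.5716−25.0620)/(367.0016−186.3680) = 0.7225. V = [p*·155.5716 + (1−p*)·25.0620]/1.25 = 119.4855. B = V − Δ·S = -87.6726.
(1,0): S=113.7500. Δ = (V_up−V_dn)/(S_up−S_dn) = (23.5440−95.2065)/(145.6000−73.9375) = -1.0000. V = [p*·23.5440 + (1−p*)·95.2065]/1.25 = 21.5652. B = V − Δ·S = 135.3152.
(1,1): S=224.0000. Δ = (V_up−V_dn)/(S_up−S_dn) = (119.4855−23.5440)/(286.7200−145.6000) = 0.6799. V = [p*·119.4855 + (1−p*)·23.5440]/1.25 = 91.9335. B = V − Δ·S = -60.3546.
(0,0): S=175.0000. Δ = (V_up−V_dn)/(S_up−S_dn) = (91.9335−21.5652)/(224.0000−113.7500) = 0.6383. V = [p*·91.9335 + (1−p*)·21.5652]/1.25 = 70.8661. B = V − Δ·S = -40.8296.
Root portfolio cost Δ·175+B reproduces V0=70.8661.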